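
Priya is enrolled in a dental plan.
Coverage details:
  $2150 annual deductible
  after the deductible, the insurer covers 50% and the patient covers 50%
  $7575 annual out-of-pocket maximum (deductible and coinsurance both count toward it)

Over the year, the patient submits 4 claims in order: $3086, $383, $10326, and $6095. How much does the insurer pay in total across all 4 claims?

$12315

#1 ($3086): deductible takes $2150, $936 remains; 50% of $936 = $468. Patient owes $2618 (running OOP $2618). Plan pays $3086 − $2618 = $468.
#2 ($383): deductible already satisfied, so patient's share is 50% × $383 = $191.50. Patient pays $191.50; OOP now $2809.50. Insurer: $383 − $191.50 = $191.50.
#3 ($10326): deductible already satisfied, so patient's share is 50% × $10326 = $5163. That would push OOP to $7972.50, over the $7575 cap, so patient pays $7575 − $2809.50 = $4765.50. Insurer: $10326 − $4765.50 = $5560.50.
#4 ($6095): deductible already satisfied, so patient's share is 50% × $6095 = $3047.50. Adding that to $7575 gives $10622.50, past the $7575 cap; patient pays only $7575 − $7575 = $0. Insurer: $6095 − $0 = $6095.
Insurer total: $468 + $191.50 + $5560.50 + $6095 = $12315.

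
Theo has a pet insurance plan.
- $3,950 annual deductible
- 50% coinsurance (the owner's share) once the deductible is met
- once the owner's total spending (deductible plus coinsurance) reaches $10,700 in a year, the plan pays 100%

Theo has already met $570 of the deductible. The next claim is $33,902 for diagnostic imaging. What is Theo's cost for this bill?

$10,130

Deductible still to meet: $3,950 − $570 = $3,380.
After the $3,380 deductible portion, $33,902 − $3,380 = $30,522 is subject to coinsurance.
Coinsurance: $30,522 × 50% = $15,261.
Owner responsibility before any cap: $3,380 + $15,261 = $18,641.
Adding $18,641 to the $570 already spent would give $19,211, which exceeds the $10,700 cap; the owner pays just $10,700 − $570 = $10,130.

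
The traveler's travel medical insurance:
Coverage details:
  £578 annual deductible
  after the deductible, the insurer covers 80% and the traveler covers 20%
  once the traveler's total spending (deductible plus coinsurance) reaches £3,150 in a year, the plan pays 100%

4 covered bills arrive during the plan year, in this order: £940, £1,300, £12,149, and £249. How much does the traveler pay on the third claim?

£2,239.60

Claim 1 — £940: £578 finishes the deductible; £362 goes to coinsurance; coinsurance £362 × 20% = £72.40. Traveler owes £650.40 (running OOP £650.40).
Claim 2 — £1,300: deductible already satisfied, so traveler's share is 20% × £1,300 = £260. Traveler pays £260; OOP now £910.40.
Claim 3 — £12,149: deductible already satisfied, so traveler's share is 20% × £12,149 = £2,429.80. That would push OOP to £3,340.20, over the £3,150 cap, so traveler pays £3,150 − £910.40 = £2,239.60.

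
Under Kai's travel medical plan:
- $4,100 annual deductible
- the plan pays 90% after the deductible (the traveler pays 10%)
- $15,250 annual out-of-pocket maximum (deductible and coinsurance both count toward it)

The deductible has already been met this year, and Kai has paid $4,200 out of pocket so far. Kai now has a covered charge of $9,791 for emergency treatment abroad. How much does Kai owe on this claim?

With the deductible met, the entire $9,791 is subject to coinsurance.
Coinsurance: $9,791 × 10% = $979.10.
Total out-of-pocket so far would be $4,200 + $979.10 = $5,179.10, below the $15,250 cap — no reduction.

$979.10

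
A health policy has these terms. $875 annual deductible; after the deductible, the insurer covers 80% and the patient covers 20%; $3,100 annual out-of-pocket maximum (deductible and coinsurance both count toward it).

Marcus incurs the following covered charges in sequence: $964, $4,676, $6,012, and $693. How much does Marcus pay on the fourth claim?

$69.60

Claim 1 ($964): deductible takes $875, $89 remains; coinsurance $89 × 20% = $17.80. Patient pays $892.80; OOP now $892.80.
Claim 2 ($4,676): deductible already satisfied, so patient's share is 20% × $4,676 = $935.20. Cost to patient: $935.20. OOP to date $1,828.
Claim 3 ($6,012): deductible already satisfied, so patient's share is 20% × $6,012 = $1,202.40. Patient owes $1,202.40 (running OOP $3,030.40).
Claim 4 ($693): 20% coinsurance on $693 = $138.60. Adding that to $3,030.40 gives $3,169, past the $3,100 cap; patient pays only $3,100 − $3,030.40 = $69.60.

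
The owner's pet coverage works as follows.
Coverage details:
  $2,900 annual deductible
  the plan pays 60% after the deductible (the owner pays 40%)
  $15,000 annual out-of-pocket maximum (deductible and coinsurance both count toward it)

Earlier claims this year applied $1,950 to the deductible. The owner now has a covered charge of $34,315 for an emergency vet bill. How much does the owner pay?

$13,050

$1,950 of the $2,900 deductible is already met, leaving $950.
That leaves $34,315 − $950 = $33,365 for coinsurance.
Owner's 40% share of $33,365 is $13,346.
So the owner owes $950 + $13,346 = $14,296 before any cap.
Adding $14,296 to the $1,950 already spent would give $16,246, which exceeds the $15,000 cap; the owner pays just $15,000 − $1,950 = $13,050.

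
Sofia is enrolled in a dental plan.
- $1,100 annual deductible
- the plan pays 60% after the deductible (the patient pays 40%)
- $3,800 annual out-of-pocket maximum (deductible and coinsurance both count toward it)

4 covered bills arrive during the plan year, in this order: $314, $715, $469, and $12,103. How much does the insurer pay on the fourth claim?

Bill 1, $314: fully absorbed by the deductible. Patient pays $314; OOP now $314. Plan pays $314 − $314 = $0.
Bill 2, $715: entire amount goes to the deductible. Cost to patient: $715. OOP to date $1,029. Plan pays $715 − $715 = $0.
Bill 3, $469: $71 to deductible, leaving $398; coinsurance $398 × 40% = $159.20. Patient owes $230.20 (running OOP $1,259.20). Plan pays $469 − $230.20 = $238.80.
Bill 4, $12,103: deductible met; 40% of $12,103 = $4,841.20. That would push OOP to $6,100.40, over the $3,800 cap, so patient pays $3,800 − $1,259.20 = $2,540.80. Insurer: $12,103 − $2,540.80 = $9,562.20.

$9,562.20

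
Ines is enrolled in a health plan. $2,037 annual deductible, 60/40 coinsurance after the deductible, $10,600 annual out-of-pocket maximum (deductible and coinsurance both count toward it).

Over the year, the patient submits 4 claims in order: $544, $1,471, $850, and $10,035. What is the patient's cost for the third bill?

Bill 1, $544: entire amount goes to the deductible. Cost to patient: $544. OOP to date $544.
Bill 2, $1,471: entire amount goes to the deductible. Cost to patient: $1,471. OOP to date $2,015.
Bill 3, $850: deductible takes $22, $828 remains; patient's 40% is $331.20. Patient pays $353.20; OOP now $2,368.20.

$353.20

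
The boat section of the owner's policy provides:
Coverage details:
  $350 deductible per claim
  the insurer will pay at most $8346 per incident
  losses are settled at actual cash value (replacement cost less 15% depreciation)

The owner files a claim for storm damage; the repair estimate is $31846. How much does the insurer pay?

$8346

Actual cash value after 15% depreciation: $31846 × 85% = $27069.10.
Subtract the deductible: $27069.10 − $350 = $26719.10.
Since $26719.10 > $8346, the payout is capped at $8346.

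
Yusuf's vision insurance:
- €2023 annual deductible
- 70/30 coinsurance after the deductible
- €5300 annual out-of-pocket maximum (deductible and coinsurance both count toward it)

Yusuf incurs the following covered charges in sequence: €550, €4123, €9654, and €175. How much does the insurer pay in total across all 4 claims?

#1 (€550): fully absorbed by the deductible. Member owes €550 (running OOP €550). Plan pays €550 − €550 = €0.
#2 (€4123): €1473 to deductible, leaving €2650; member's 30% is €795. Member pays €2268; OOP now €2818. Insurer: €4123 − €2268 = €1855.
#3 (€9654): 30% coinsurance on €9654 = €2896.20. Adding that to €2818 gives €5714.20, past the €5300 cap; member pays only €5300 − €2818 = €2482. Insurer: €9654 − €2482 = €7172.
#4 (€175): deductible met; 30% of €175 = €52.50. Adding that to €5300 gives €5352.50, past the €5300 cap; member pays only €5300 − €5300 = €0. Plan pays €175 − €0 = €175.
Insurer total: €0 + €1855 + €7172 + €175 = €9202.

€9202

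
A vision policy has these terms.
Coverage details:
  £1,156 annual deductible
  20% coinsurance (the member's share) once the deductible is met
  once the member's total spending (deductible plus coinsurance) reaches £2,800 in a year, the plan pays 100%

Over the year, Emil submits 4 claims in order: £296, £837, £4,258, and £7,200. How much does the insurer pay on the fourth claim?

£6,403

Claim 1 — £296: all of it applies to the deductible. Member pays £296; OOP now £296. Plan pays £296 − £296 = £0.
Claim 2 — £837: entire amount goes to the deductible. Member pays £837; OOP now £1,133. Plan pays £837 − £837 = £0.
Claim 3 — £4,258: £23 to deductible, leaving £4,235; coinsurance £4,235 × 20% = £847. Cost to member: £870. OOP to date £2,003. Plan pays £4,258 − £870 = £3,388.
Claim 4 — £7,200: 20% coinsurance on £7,200 = £1,440. OOP would hit £3,443 > £2,800, so the cap limits the member to £2,800 − £2,003 = £797. Plan pays £7,200 − £797 = £6,403.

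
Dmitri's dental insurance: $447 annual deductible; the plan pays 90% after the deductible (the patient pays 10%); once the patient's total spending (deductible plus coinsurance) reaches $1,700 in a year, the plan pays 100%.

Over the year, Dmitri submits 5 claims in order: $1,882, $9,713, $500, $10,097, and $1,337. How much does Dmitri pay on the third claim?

$50

Claim 1 ($1,882): $447 to deductible, leaving $1,435; 10% of $1,435 = $143.50. Patient pays $590.50; OOP now $590.50.
Claim 2 ($9,713): 10% coinsurance on $9,713 = $971.30. Patient pays $971.30; OOP now $1,561.80.
Claim 3 ($500): deductible already satisfied, so patient's share is 10% × $500 = $50. Patient owes $50 (running OOP $1,611.80).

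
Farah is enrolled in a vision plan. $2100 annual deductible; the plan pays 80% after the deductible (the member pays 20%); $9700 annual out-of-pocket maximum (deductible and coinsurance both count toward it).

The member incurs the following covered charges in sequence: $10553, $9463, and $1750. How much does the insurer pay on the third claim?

$1400

Bill 1, $10553: $2100 to deductible, leaving $8453; coinsurance $8453 × 20% = $1690.60. Member pays $3790.60; OOP now $3790.60. Plan pays $10553 − $3790.60 = $6762.40.
Bill 2, $9463: deductible met; 20% of $9463 = $1892.60. Member owes $1892.60 (running OOP $5683.20). Plan pays $9463 − $1892.60 = $7570.40.
Bill 3, $1750: 20% coinsurance on $1750 = $350. Member owes $350 (running OOP $6033.20). Plan pays $1750 − $350 = $1400.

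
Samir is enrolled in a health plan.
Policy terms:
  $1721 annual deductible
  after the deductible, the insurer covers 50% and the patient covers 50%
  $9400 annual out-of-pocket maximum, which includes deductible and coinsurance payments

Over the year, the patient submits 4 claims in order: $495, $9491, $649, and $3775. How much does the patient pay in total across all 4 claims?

#1 ($495): entire amount goes to the deductible. Cost to patient: $495. OOP to date $495.
#2 ($9491): deductible takes $1226, $8265 remains; coinsurance $8265 × 50% = $4132.50. Cost to patient: $5358.50. OOP to date $5853.50.
#3 ($649): 50% coinsurance on $649 = $324.50. Cost to patient: $324.50. OOP to date $6178.
#4 ($3775): 50% coinsurance on $3775 = $1887.50. Patient owes $1887.50 (running OOP $8065.50).
Total paid by the patient: $495 + $5358.50 + $324.50 + $1887.50 = $8065.50.

$8065.50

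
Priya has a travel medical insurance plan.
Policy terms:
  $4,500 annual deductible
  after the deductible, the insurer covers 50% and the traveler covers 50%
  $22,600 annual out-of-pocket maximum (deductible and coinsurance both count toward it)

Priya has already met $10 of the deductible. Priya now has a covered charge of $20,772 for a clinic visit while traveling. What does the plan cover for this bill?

$10 of the $4,500 deductible is already met, leaving $4,490.
That leaves $20,772 − $4,490 = $16,282 for coinsurance.
Coinsurance: $16,282 × 50% = $8,141.
That puts the traveler's cost at $4,490 + $8,141 = $12,631 before any cap.
Cumulative spending $10 + $12,631 = $12,641 stays under the $22,600 maximum.
The plan picks up $20,772 − $12,631 = $8,141.

$8,141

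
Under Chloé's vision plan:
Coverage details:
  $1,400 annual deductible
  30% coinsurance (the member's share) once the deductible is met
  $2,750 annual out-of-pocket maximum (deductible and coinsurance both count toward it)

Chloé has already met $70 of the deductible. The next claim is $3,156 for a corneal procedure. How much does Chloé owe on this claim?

$1,877.80

Deductible still to meet: $1,400 − $70 = $1,330.
The remaining $1,826 (= $3,156 − $1,330) moves to coinsurance.
30% of $1,826 = $547.80 falls to the member.
That puts the member's cost at $1,330 + $547.80 = $1,877.80 before any cap.
Total out-of-pocket so far would be $70 + $1,877.80 = $1,947.80, below the $2,750 cap — no reduction.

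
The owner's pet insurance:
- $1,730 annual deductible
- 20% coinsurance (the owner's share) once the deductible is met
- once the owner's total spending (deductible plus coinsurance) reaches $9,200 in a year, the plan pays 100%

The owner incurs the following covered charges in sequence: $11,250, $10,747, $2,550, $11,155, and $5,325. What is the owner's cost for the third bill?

$510

Bill 1, $11,250: $1,730 to deductible, leaving $9,520; 20% of $9,520 = $1,904. Cost to owner: $3,634. OOP to date $3,634.
Bill 2, $10,747: 20% coinsurance on $10,747 = $2,149.40. Owner pays $2,149.40; OOP now $5,783.40.
Bill 3, $2,550: deductible already satisfied, so owner's share is 20% × $2,550 = $510. Owner owes $510 (running OOP $6,293.40).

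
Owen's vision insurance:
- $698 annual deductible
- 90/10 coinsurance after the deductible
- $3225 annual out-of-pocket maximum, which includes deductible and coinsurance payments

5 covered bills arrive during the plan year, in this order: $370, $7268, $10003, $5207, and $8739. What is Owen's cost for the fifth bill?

$312

Claim 1 — $370: fully absorbed by the deductible. Member pays $370; OOP now $370.
Claim 2 — $7268: $328 to deductible, leaving $6940; coinsurance $6940 × 10% = $694. Cost to member: $1022. OOP to date $1392.
Claim 3 — $10003: 10% coinsurance on $10003 = $1000.30. Cost to member: $1000.30. OOP to date $2392.30.
Claim 4 — $5207: 10% coinsurance on $5207 = $520.70. Member pays $520.70; OOP now $2913.
Claim 5 — $8739: 10% coinsurance on $8739 = $873.90. That would push OOP to $3786.90, over the $3225 cap, so member pays $3225 − $2913 = $312.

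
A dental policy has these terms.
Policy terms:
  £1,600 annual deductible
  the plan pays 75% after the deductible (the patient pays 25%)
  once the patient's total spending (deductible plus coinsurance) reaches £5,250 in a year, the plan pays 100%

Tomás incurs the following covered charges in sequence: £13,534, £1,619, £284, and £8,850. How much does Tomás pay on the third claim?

Claim 1 (£13,534): deductible takes £1,600, £11,934 remains; coinsurance £11,934 × 25% = £2,983.50. Patient owes £4,583.50 (running OOP £4,583.50).
Claim 2 (£1,619): 25% coinsurance on £1,619 = £404.75. Patient owes £404.75 (running OOP £4,988.25).
Claim 3 (£284): deductible already satisfied, so patient's share is 25% × £284 = £71. Patient owes £71 (running OOP £5,059.25).

£71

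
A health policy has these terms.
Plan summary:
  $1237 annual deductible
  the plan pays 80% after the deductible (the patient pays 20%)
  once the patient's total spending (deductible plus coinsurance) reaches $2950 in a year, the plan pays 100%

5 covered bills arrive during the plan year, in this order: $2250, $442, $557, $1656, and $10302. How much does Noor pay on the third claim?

Bill 1, $2250: deductible takes $1237, $1013 remains; coinsurance $1013 × 20% = $202.60. Patient owes $1439.60 (running OOP $1439.60).
Bill 2, $442: deductible already satisfied, so patient's share is 20% × $442 = $88.40. Cost to patient: $88.40. OOP to date $1528.
Bill 3, $557: deductible met; 20% of $557 = $111.40. Patient owes $111.40 (running OOP $1639.40).

$111.40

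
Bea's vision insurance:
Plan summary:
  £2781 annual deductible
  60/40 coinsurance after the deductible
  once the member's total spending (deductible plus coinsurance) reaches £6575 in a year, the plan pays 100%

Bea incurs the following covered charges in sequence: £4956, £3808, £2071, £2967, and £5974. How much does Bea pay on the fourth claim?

£572.40

Claim 1 — £4956: deductible takes £2781, £2175 remains; coinsurance £2175 × 40% = £870. Cost to member: £3651. OOP to date £3651.
Claim 2 — £3808: deductible met; 40% of £3808 = £1523.20. Member pays £1523.20; OOP now £5174.20.
Claim 3 — £2071: deductible already satisfied, so member's share is 40% × £2071 = £828.40. Member owes £828.40 (running OOP £6002.60).
Claim 4 — £2967: 40% coinsurance on £2967 = £1186.80. That would push OOP to £7189.40, over the £6575 cap, so member pays £6575 − £6002.60 = £572.40.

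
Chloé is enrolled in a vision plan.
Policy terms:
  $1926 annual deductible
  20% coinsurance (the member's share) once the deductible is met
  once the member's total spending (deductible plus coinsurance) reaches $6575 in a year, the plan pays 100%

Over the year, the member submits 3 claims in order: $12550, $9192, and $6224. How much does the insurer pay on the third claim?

#1 ($12550): deductible takes $1926, $10624 remains; member's 20% is $2124.80. Member pays $4050.80; OOP now $4050.80. Plan pays $12550 − $4050.80 = $8499.20.
#2 ($9192): deductible met; 20% of $9192 = $1838.40. Member pays $1838.40; OOP now $5889.20. Insurer: $9192 − $1838.40 = $7353.60.
#3 ($6224): 20% coinsurance on $6224 = $1244.80. OOP would hit $7134 > $6575, so the cap limits the member to $6575 − $5889.20 = $685.80. Plan pays $6224 − $685.80 = $5538.20.

$5538.20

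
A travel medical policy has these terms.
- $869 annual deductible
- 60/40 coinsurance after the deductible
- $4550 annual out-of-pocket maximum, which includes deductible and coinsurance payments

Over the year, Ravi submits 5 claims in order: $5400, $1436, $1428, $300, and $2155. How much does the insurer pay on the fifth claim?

Bill 1, $5400: deductible takes $869, $4531 remains; coinsurance $4531 × 40% = $1812.40. Traveler pays $2681.40; OOP now $2681.40. Insurer: $5400 − $2681.40 = $2718.60.
Bill 2, $1436: 40% coinsurance on $1436 = $574.40. Cost to traveler: $574.40. OOP to date $3255.80. Insurer: $1436 − $574.40 = $861.60.
Bill 3, $1428: deductible already satisfied, so traveler's share is 40% × $1428 = $571.20. Traveler owes $571.20 (running OOP $3827). Insurer: $1428 − $571.20 = $856.80.
Bill 4, $300: deductible met; 40% of $300 = $120. Cost to traveler: $120. OOP to date $3947. Insurer: $300 − $120 = $180.
Bill 5, $2155: deductible met; 40% of $2155 = $862. That would push OOP to $4809, over the $4550 cap, so traveler pays $4550 − $3947 = $603. Insurer: $2155 − $603 = $1552.

$1552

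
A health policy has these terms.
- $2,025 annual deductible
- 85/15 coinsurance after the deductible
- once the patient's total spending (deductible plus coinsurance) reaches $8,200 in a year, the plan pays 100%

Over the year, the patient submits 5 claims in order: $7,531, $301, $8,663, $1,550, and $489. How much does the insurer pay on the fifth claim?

#1 ($7,531): $2,025 finishes the deductible; $5,506 goes to coinsurance; patient's 15% is $825.90. Patient pays $2,850.90; OOP now $2,850.90. Plan pays $7,531 − $2,850.90 = $4,680.10.
#2 ($301): deductible already satisfied, so patient's share is 15% × $301 = $45.15. Patient pays $45.15; OOP now $2,896.05. Plan pays $301 − $45.15 = $255.85.
#3 ($8,663): deductible already satisfied, so patient's share is 15% × $8,663 = $1,299.45. Patient pays $1,299.45; OOP now $4,195.50. Plan pays $8,663 − $1,299.45 = $7,363.55.
#4 ($1,550): 15% coinsurance on $1,550 = $232.50. Patient pays $232.50; OOP now $4,428. Plan pays $1,550 − $232.50 = $1,317.50.
#5 ($489): deductible already satisfied, so patient's share is 15% × $489 = $73.35. Patient pays $73.35; OOP now $4,501.35. Insurer: $489 − $73.35 = $415.65.

$415.65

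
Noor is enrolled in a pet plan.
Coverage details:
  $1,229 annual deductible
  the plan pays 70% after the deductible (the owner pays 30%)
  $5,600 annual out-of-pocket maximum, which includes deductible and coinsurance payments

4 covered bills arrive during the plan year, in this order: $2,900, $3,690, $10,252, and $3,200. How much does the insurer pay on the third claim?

Bill 1, $2,900: $1,229 finishes the deductible; $1,671 goes to coinsurance; owner's 30% is $501.30. Cost to owner: $1,730.30. OOP to date $1,730.30. Plan pays $2,900 − $1,730.30 = $1,169.70.
Bill 2, $3,690: deductible met; 30% of $3,690 = $1,107. Owner owes $1,107 (running OOP $2,837.30). Insurer: $3,690 − $1,107 = $2,583.
Bill 3, $10,252: deductible already satisfied, so owner's share is 30% × $10,252 = $3,075.60. Adding that to $2,837.30 gives $5,912.90, past the $5,600 cap; owner pays only $5,600 − $2,837.30 = $2,762.70. Insurer: $10,252 − $2,762.70 = $7,489.30.

$7,489.30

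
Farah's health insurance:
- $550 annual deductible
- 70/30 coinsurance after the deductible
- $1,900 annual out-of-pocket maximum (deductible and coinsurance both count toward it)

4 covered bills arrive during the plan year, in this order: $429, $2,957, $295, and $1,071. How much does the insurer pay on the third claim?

$206.50

Claim 1 ($429): entire amount goes to the deductible. Patient pays $429; OOP now $429. Insurer: $429 − $429 = $0.
Claim 2 ($2,957): $121 finishes the deductible; $2,836 goes to coinsurance; coinsurance $2,836 × 30% = $850.80. Patient pays $971.80; OOP now $1,400.80. Insurer: $2,957 − $971.80 = $1,985.20.
Claim 3 ($295): deductible already satisfied, so patient's share is 30% × $295 = $88.50. Patient pays $88.50; OOP now $1,489.30. Plan pays $295 − $88.50 = $206.50.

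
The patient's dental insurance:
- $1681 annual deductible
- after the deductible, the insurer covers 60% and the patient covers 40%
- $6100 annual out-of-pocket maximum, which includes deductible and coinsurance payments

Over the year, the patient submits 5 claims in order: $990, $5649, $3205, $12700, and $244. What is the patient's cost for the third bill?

$1282

Bill 1, $990: all of it applies to the deductible. Patient pays $990; OOP now $990.
Bill 2, $5649: $691 finishes the deductible; $4958 goes to coinsurance; coinsurance $4958 × 40% = $1983.20. Patient pays $2674.20; OOP now $3664.20.
Bill 3, $3205: deductible already satisfied, so patient's share is 40% × $3205 = $1282. Cost to patient: $1282. OOP to date $4946.20.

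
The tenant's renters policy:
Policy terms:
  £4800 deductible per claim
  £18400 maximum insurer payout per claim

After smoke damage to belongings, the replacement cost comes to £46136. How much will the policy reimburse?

£18400

Subtract the deductible: £46136 − £4800 = £41336.
£41336 exceeds the £18400 limit, so the insurer pays the limit: £18400.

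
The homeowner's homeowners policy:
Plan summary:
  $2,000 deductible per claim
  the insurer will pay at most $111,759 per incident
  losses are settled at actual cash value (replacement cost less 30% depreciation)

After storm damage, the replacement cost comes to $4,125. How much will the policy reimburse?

$887.50

Actual cash value after 30% depreciation: $4,125 × 70% = $2,887.50.
Less the $2,000 deductible: $2,887.50 − $2,000 = $887.50.
That's under the $111,759 cap, so the insurer reimburses the full $887.50.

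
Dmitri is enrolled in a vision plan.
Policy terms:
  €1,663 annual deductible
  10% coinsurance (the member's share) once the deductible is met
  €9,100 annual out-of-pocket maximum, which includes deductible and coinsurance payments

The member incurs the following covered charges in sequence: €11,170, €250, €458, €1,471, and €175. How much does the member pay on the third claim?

#1 (€11,170): €1,663 to deductible, leaving €9,507; 10% of €9,507 = €950.70. Member owes €2,613.70 (running OOP €2,613.70).
#2 (€250): 10% coinsurance on €250 = €25. Member owes €25 (running OOP €2,638.70).
#3 (€458): 10% coinsurance on €458 = €45.80. Member pays €45.80; OOP now €2,684.50.

€45.80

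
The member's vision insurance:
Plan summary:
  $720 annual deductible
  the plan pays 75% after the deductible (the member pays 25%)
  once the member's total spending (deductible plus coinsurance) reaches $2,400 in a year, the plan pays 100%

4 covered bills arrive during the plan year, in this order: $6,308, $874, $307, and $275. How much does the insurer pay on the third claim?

Bill 1, $6,308: $720 finishes the deductible; $5,588 goes to coinsurance; coinsurance $5,588 × 25% = $1,397. Member pays $2,117; OOP now $2,117. Insurer: $6,308 − $2,117 = $4,191.
Bill 2, $874: 25% coinsurance on $874 = $218.50. Member pays $218.50; OOP now $2,335.50. Insurer: $874 − $218.50 = $655.50.
Bill 3, $307: 25% coinsurance on $307 = $76.75. That would push OOP to $2,412.25, over the $2,400 cap, so member pays $2,400 − $2,335.50 = $64.50. Plan pays $307 − $64.50 = $242.50.

$242.50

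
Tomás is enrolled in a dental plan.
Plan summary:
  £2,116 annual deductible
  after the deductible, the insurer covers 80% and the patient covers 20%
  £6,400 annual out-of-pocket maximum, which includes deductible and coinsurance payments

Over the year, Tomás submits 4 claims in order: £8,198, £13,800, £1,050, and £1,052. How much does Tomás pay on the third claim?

£210

Claim 1 (£8,198): £2,116 to deductible, leaving £6,082; patient's 20% is £1,216.40. Patient owes £3,332.40 (running OOP £3,332.40).
Claim 2 (£13,800): 20% coinsurance on £13,800 = £2,760. Patient owes £2,760 (running OOP £6,092.40).
Claim 3 (£1,050): 20% coinsurance on £1,050 = £210. Patient owes £210 (running OOP £6,302.40).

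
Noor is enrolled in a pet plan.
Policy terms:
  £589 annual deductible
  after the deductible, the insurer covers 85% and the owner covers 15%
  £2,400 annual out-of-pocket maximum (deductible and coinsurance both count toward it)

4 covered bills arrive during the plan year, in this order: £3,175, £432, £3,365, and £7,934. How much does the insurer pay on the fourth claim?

#1 (£3,175): deductible takes £589, £2,586 remains; coinsurance £2,586 × 15% = £387.90. Cost to owner: £976.90. OOP to date £976.90. Insurer: £3,175 − £976.90 = £2,198.10.
#2 (£432): deductible met; 15% of £432 = £64.80. Owner owes £64.80 (running OOP £1,041.70). Insurer: £432 − £64.80 = £367.20.
#3 (£3,365): 15% coinsurance on £3,365 = £504.75. Cost to owner: £504.75. OOP to date £1,546.45. Insurer: £3,365 − £504.75 = £2,860.25.
#4 (£7,934): deductible already satisfied, so owner's share is 15% × £7,934 = £1,190.10. That would push OOP to £2,736.55, over the £2,400 cap, so owner pays £2,400 − £1,546.45 = £853.55. Insurer: £7,934 − £853.55 = £7,080.45.

£7,080.45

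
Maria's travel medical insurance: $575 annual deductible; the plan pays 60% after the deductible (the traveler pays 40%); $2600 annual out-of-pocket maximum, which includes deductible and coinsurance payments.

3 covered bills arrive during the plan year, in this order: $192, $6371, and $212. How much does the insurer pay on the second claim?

Claim 1 — $192: fully absorbed by the deductible. Traveler pays $192; OOP now $192. Plan pays $192 − $192 = $0.
Claim 2 — $6371: $383 to deductible, leaving $5988; traveler's 40% is $2395.20. Claim cost before the cap: $383 + $2395.20 = $2778.20. That would push OOP to $2970.20, over the $2600 cap, so traveler pays $2600 − $192 = $2408. Plan pays $6371 − $2408 = $3963.

$3963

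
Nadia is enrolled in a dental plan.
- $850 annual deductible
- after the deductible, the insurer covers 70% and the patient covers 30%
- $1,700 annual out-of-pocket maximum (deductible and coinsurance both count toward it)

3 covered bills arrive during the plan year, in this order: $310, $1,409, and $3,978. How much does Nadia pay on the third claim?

Claim 1 — $310: all of it applies to the deductible. Patient owes $310 (running OOP $310).
Claim 2 — $1,409: deductible takes $540, $869 remains; 30% of $869 = $260.70. Patient owes $800.70 (running OOP $1,110.70).
Claim 3 — $3,978: deductible already satisfied, so patient's share is 30% × $3,978 = $1,193.40. That would push OOP to $2,304.10, over the $1,700 cap, so patient pays $1,700 − $1,110.70 = $589.30.

$589.30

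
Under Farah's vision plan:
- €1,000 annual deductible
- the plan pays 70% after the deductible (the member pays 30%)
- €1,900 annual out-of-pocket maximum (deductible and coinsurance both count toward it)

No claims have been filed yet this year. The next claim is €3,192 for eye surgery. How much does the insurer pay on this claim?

The full €1,000 deductible is still open; €1,000 of this bill applies to it.
That leaves €3,192 − €1,000 = €2,192 for coinsurance.
30% of €2,192 = €657.60 falls to the member.
That puts the member's cost at €1,000 + €657.60 = €1,657.60 before any cap.
Year-to-date out-of-pocket becomes €0 + €1,657.60 = €1,657.60, still under the €1,900 maximum, so no cap applies.
Insurer pays the balance: €3,192 − €1,657.60 = €1,534.40.

€1,534.40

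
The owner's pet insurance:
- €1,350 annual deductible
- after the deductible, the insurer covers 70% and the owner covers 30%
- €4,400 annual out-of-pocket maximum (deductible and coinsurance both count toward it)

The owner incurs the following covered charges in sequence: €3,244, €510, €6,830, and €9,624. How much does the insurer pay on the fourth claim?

#1 (€3,244): deductible takes €1,350, €1,894 remains; owner's 30% is €568.20. Owner pays €1,918.20; OOP now €1,918.20. Insurer: €3,244 − €1,918.20 = €1,325.80.
#2 (€510): 30% coinsurance on €510 = €153. Owner owes €153 (running OOP €2,071.20). Insurer: €510 − €153 = €357.
#3 (€6,830): deductible met; 30% of €6,830 = €2,049. Owner owes €2,049 (running OOP €4,120.20). Insurer: €6,830 − €2,049 = €4,781.
#4 (€9,624): 30% coinsurance on €9,624 = €2,887.20. OOP would hit €7,007.40 > €4,400, so the cap limits the owner to €4,400 − €4,120.20 = €279.80. Insurer: €9,624 − €279.80 = €9,344.20.

€9,344.20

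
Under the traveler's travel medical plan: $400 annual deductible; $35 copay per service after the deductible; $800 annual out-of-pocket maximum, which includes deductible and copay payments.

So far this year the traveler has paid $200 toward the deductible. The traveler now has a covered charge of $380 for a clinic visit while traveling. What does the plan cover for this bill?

$145

$200 of the $400 deductible is already met, leaving $200.
The remaining $180 (= $380 − $200) moves to the copay.
Copay on this service: $35.
So the traveler owes $200 + $35 = $235 before any cap.
Cumulative spending $200 + $235 = $435 stays under the $800 maximum.
The plan picks up $380 − $235 = $145.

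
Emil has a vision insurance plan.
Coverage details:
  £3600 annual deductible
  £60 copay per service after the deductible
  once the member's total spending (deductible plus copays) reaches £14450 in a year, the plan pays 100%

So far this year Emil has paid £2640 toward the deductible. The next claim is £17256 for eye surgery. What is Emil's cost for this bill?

£2640 of the £3600 deductible is already met, leaving £960.
After the £960 deductible portion, £17256 − £960 = £16296 is subject to the copay.
Copay on this service: £60.
Member responsibility before any cap: £960 + £60 = £1020.
Cumulative spending £2640 + £1020 = £3660 stays under the £14450 maximum.

£1020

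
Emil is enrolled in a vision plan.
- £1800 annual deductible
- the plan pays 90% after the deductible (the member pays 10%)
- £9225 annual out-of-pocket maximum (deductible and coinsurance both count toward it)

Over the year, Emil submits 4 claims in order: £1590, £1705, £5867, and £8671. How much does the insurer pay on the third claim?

Claim 1 — £1590: all of it applies to the deductible. Member pays £1590; OOP now £1590. Insurer: £1590 − £1590 = £0.
Claim 2 — £1705: £210 to deductible, leaving £1495; member's 10% is £149.50. Member pays £359.50; OOP now £1949.50. Insurer: £1705 − £359.50 = £1345.50.
Claim 3 — £5867: deductible met; 10% of £5867 = £586.70. Cost to member: £586.70. OOP to date £2536.20. Insurer: £5867 − £586.70 = £5280.30.

£5280.30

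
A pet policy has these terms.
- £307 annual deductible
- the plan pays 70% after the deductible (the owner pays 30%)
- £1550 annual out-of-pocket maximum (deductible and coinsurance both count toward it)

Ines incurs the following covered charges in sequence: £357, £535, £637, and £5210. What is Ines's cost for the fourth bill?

£876.40

Claim 1 (£357): £307 to deductible, leaving £50; 30% of £50 = £15. Cost to owner: £322. OOP to date £322.
Claim 2 (£535): deductible already satisfied, so owner's share is 30% × £535 = £160.50. Owner owes £160.50 (running OOP £482.50).
Claim 3 (£637): deductible already satisfied, so owner's share is 30% × £637 = £191.10. Owner pays £191.10; OOP now £673.60.
Claim 4 (£5210): 30% coinsurance on £5210 = £1563. OOP would hit £2236.60 > £1550, so the cap limits the owner to £1550 − £673.60 = £876.40.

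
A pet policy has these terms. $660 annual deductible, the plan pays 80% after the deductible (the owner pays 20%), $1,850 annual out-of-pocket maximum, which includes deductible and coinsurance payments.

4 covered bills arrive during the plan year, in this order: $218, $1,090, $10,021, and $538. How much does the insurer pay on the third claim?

$8,960.60

Claim 1 ($218): all of it applies to the deductible. Owner owes $218 (running OOP $218). Plan pays $218 − $218 = $0.
Claim 2 ($1,090): $442 to deductible, leaving $648; coinsurance $648 × 20% = $129.60. Owner owes $571.60 (running OOP $789.60). Plan pays $1,090 − $571.60 = $518.40.
Claim 3 ($10,021): 20% coinsurance on $10,021 = $2,004.20. That would push OOP to $2,793.80, over the $1,850 cap, so owner pays $1,850 − $789.60 = $1,060.40. Plan pays $10,021 − $1,060.40 = $8,960.60.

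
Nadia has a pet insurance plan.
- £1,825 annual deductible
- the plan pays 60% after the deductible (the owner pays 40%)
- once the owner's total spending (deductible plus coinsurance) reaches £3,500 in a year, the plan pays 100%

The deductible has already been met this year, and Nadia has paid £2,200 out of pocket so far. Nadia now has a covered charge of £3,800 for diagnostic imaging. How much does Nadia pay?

The deductible is already satisfied, so the full bill goes to coinsurance.
Owner's 40% share of £3,800 is £1,520.
Year-to-date out-of-pocket would reach £2,200 + £1,520 = £3,720, above the £3,500 maximum, so the owner pays only £3,500 − £2,200 = £1,300.

£1,300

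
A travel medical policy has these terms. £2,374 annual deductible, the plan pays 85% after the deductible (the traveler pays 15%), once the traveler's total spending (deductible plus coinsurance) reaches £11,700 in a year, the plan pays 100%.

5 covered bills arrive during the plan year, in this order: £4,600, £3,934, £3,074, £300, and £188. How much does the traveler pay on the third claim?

£461.10

#1 (£4,600): deductible takes £2,374, £2,226 remains; 15% of £2,226 = £333.90. Cost to traveler: £2,707.90. OOP to date £2,707.90.
#2 (£3,934): 15% coinsurance on £3,934 = £590.10. Cost to traveler: £590.10. OOP to date £3,298.
#3 (£3,074): deductible already satisfied, so traveler's share is 15% × £3,074 = £461.10. Traveler owes £461.10 (running OOP £3,759.10).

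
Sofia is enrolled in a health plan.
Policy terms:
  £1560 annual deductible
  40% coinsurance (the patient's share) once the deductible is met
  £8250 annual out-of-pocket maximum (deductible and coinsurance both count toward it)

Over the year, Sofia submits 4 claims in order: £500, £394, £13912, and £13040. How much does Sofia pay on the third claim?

Claim 1 (£500): all of it applies to the deductible. Patient owes £500 (running OOP £500).
Claim 2 (£394): all of it applies to the deductible. Patient owes £394 (running OOP £894).
Claim 3 (£13912): £666 finishes the deductible; £13246 goes to coinsurance; coinsurance £13246 × 40% = £5298.40. Patient pays £5964.40; OOP now £6858.40.

£5964.40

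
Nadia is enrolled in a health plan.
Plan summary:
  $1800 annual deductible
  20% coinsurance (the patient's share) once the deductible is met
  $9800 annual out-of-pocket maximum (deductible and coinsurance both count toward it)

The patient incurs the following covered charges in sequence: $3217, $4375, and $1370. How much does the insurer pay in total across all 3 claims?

$5729.60

Bill 1, $3217: $1800 finishes the deductible; $1417 goes to coinsurance; patient's 20% is $283.40. Patient owes $2083.40 (running OOP $2083.40). Plan pays $3217 − $2083.40 = $1133.60.
Bill 2, $4375: 20% coinsurance on $4375 = $875. Cost to patient: $875. OOP to date $2958.40. Insurer: $4375 − $875 = $3500.
Bill 3, $1370: deductible already satisfied, so patient's share is 20% × $1370 = $274. Patient owes $274 (running OOP $3232.40). Plan pays $1370 − $274 = $1096.
Insurer total: $1133.60 + $3500 + $1096 = $5729.60.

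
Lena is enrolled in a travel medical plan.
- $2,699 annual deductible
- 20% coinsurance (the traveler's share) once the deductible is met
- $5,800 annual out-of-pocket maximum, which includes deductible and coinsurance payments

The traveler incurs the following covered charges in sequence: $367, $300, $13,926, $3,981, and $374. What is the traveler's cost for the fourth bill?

$722.20

Claim 1 ($367): entire amount goes to the deductible. Cost to traveler: $367. OOP to date $367.
Claim 2 ($300): all of it applies to the deductible. Traveler pays $300; OOP now $667.
Claim 3 ($13,926): $2,032 finishes the deductible; $11,894 goes to coinsurance; coinsurance $11,894 × 20% = $2,378.80. Traveler pays $4,410.80; OOP now $5,077.80.
Claim 4 ($3,981): 20% coinsurance on $3,981 = $796.20. Adding that to $5,077.80 gives $5,874, past the $5,800 cap; traveler pays only $5,800 − $5,077.80 = $722.20.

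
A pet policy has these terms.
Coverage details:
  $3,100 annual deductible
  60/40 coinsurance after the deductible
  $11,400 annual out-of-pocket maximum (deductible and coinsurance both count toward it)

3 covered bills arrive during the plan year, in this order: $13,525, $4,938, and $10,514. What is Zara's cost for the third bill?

Claim 1 ($13,525): $3,100 finishes the deductible; $10,425 goes to coinsurance; 40% of $10,425 = $4,170. Owner owes $7,270 (running OOP $7,270).
Claim 2 ($4,938): 40% coinsurance on $4,938 = $1,975.20. Owner pays $1,975.20; OOP now $9,245.20.
Claim 3 ($10,514): 40% coinsurance on $10,514 = $4,205.60. OOP would hit $13,450.80 > $11,400, so the cap limits the owner to $11,400 − $9,245.20 = $2,154.80.

$2,154.80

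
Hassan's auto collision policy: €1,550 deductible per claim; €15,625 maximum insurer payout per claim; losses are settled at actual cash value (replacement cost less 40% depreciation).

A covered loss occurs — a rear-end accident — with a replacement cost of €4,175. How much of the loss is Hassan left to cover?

Actual cash value after 40% depreciation: €4,175 × 60% = €2,505.
After the deductible, €2,505 − €1,550 = €955 remains.
That's under the €15,625 cap, so the insurer reimburses the full €955.
Driver's share is the uncovered remainder: €4,175 − €955 = €3,220.

€3,220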